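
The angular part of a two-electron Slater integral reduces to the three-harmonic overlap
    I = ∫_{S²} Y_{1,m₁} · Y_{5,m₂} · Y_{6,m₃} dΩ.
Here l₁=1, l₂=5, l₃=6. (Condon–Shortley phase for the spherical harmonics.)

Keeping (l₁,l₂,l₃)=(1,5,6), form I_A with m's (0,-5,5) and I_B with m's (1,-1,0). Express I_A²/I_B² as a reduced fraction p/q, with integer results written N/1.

l's match ⇒ only the (l;m) 3-j factors differ between A and B.
A: triangle coeff Δ(1,5,6) = 1/858; Σ_t [0,0]: t=0:+1/3628800 = 1/3628800; (3j)²=1/78 [(1 5 6; 0 -5 5)], sign=-1
B: triangle coeff Δ(1,5,6) = 1/858; Σ_t [0,0]: t=0:+1/34560 = 1/34560; (3j)²=5/286 [(1 5 6; 1 -1 0)], sign=+1
I_A²/I_B² = (1/78)/(5/286) = 11/15

11/15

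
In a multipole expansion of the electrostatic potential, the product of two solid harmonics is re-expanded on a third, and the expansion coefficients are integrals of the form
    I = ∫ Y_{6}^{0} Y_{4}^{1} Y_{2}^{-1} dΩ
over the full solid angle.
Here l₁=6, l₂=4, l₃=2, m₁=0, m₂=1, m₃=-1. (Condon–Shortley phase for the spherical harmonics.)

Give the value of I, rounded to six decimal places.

0.174223

m-sum 0 ✓  L=12 even ✓  2≤2≤10 ✓
Π(2lᵢ+1) = 13×9×5 = 585
triangle coeff Δ(6,4,2) = 1/6435
Σ_t [4,4]: t=4:+1/2304 = 1/2304
(3j)²=5/143 [(6 4 2; 0 0 0)], sign=+1
Σ_t [5,5]: t=5:−1/4320 = -1/4320
(3j)²=8/429 [(6 4 2; 0 1 -1)], sign=+1
⇒ 4πI² = 600/1573
I = (+1)√(600/1573/(4π)) = 0.17422334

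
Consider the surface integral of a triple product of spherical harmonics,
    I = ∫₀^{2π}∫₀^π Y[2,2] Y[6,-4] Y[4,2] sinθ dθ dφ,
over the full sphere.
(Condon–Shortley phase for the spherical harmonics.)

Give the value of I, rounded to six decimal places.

Checks pass: Σm=0; 12 even; l₃=4∈[4,8].
(2·2+1)(2·6+1)(2·4+1) = 585
Δ: 4! 0! 8! / 13! → 1/6435
sum: t=2:+1/2304 = 1/2304
3j²(2 6 4; 0 0 0) = Δ·Π!·Σ² = 5/143  (sign +1)
sum: t=0:+1/34560 = 1/34560
3j²(2 6 4; 2 -4 2) = Δ·Π!·Σ² = 14/429  (sign +1)
combine: 4πI² = 585·5/143·14/429 = 1050/1573
take √, sign +1: I = 0.23047581

0.230476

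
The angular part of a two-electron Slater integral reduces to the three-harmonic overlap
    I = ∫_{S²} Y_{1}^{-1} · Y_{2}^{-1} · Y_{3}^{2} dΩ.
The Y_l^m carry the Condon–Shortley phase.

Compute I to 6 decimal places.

0.261169

m-sum 0 ✓  L=6 even ✓  1≤3≤3 ✓
Π(2lᵢ+1) = 3×5×7 = 105
triangle coeff Δ(1,2,3) = 1/105
Σ_t [0,0]: t=0:+1/4 = 1/4
(3j)²=3/35 [(1 2 3; 0 0 0)], sign=-1
Σ_t [0,0]: t=0:+1/12 = 1/12
(3j)²=2/21 [(1 2 3; -1 -1 2)], sign=-1
⇒ 4πI² = 6/7
I = (+1)√(6/7/(4π)) = 0.26116903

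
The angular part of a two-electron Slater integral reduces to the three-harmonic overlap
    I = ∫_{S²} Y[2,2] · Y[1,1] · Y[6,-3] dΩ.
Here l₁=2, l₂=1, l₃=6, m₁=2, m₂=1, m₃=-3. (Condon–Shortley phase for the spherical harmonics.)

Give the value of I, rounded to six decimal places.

triangle: need 1≤l₃≤3, have 6; I=0

0.000000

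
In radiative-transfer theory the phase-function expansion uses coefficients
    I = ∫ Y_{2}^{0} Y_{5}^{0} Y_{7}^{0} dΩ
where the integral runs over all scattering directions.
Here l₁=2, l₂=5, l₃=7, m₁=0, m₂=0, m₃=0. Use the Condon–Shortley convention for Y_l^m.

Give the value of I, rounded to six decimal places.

0.237977

Checks pass: Σm=0; 14 even; l₃=7∈[3,7].
(2·2+1)(2·5+1)(2·7+1) = 825
Δ: 0! 4! 10! / 15! → 1/15015
sum: t=0:+1/57600 = 1/57600
3j²(2 5 7; 0 0 0) = Δ·Π!·Σ² = 21/715  (sign -1)
(m-triple is (0,0,0) — same symbol as above.)
combine: 4πI² = 825·21/715·21/715 = 1323/1859
take √, sign +1: I = 0.23797717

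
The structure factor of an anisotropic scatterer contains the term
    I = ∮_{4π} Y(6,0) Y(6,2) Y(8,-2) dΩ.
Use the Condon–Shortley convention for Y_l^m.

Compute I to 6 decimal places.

Rules hold: Σm=0, L=20 even, 0≤8≤12.
N = 13·13·17 = 2873
Δ = 4!·8!·8!/21! = 1/1309458150
Racah Σ t=0..4: t=0:+1/49766400 t=1:−1/3110400 t=2:+1/1327104 t=3:−1/3110400 t=4:+1/49766400 = 1/6635520
⇒ 3j(6 6 8; 0 0 0)² = 350/46189, sgn +1
Racah Σ t=0..4: t=0:+1/1393459200 t=1:−1/21772800 t=2:+1/3317760 t=3:−1/3110400 t=4:+1/19906560 = -1/66355200
⇒ 3j(6 6 8; 0 2 -2)² = 21/92378, sgn -1
4πI² = N·(3j₀)²·(3jₘ)² = 3675/742577
I = -1·√(0.00494898/4π) = -0.01984509

-0.019845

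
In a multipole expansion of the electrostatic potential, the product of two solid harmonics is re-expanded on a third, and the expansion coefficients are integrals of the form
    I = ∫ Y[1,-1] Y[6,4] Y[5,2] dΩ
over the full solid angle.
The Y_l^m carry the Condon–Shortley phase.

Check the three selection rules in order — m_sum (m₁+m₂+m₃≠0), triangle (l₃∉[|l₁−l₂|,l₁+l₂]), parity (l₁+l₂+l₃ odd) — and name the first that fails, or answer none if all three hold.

Σmᵢ = 5  ✗
l₃∈[|l₁−l₂|,l₁+l₂]=[5,7], have l₃=5
Σlᵢ = 12 ⇒ even

m_sum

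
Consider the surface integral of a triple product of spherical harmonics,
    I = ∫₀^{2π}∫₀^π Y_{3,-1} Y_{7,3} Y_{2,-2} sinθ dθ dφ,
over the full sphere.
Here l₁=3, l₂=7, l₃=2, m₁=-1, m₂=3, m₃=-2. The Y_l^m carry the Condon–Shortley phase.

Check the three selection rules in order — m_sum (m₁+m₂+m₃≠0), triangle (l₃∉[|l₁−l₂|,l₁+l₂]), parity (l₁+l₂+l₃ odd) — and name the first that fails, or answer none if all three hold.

triangle

m₁+m₂+m₃ = -1 + 3 − 2 = 0  ✓
triangle: |3−7|=4 ≤ l₃=2 ≤ 3+7=10  ✗
parity: l₁+l₂+l₃ = 12 is even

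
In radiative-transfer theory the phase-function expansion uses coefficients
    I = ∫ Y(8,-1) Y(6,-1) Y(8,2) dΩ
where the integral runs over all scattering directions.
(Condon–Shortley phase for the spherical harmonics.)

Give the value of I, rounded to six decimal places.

m-sum 0 ✓  L=22 even ✓  2≤8≤14 ✓
Π(2lᵢ+1) = 17×13×17 = 3757
triangle coeff Δ(8,6,8) = 1/13742520792
Σ_t [0,6]: t=0:+1/41803776000 t=1:−1/435456000 t=2:+1/39813120 t=3:−1/18662400 t=4:+1/39813120 t=5:−1/435456000 t=6:+1/41803776000 = -11/1393459200
(3j)²=600/96577 [(8 6 8; 0 0 0)], sign=-1
Σ_t [0,5]: t=0:+1/31352832000 t=1:−1/464486400 t=2:+1/52254720 t=3:−1/29859840 t=4:+1/82944000 t=5:−1/1492992000 = -319/62705664000
(3j)²=4205/772616 [(8 6 8; -1 -1 2)], sign=-1
⇒ 4πI² = 315375/2482597
I = (+1)√(315375/2482597/(4π)) = 0.10054387

0.100544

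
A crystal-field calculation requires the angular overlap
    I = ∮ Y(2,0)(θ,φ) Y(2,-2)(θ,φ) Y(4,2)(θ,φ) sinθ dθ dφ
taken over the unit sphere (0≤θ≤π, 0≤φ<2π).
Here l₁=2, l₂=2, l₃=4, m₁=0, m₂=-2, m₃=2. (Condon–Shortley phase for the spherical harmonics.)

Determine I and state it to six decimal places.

Checks pass: Σm=0; 8 even; l₃=4∈[0,4].
(2·2+1)(2·2+1)(2·4+1) = 225
Δ: 0! 4! 4! / 9! → 1/630
sum: t=0:+1/16 = 1/16
3j²(2 2 4; 0 0 0) = Δ·Π!·Σ² = 2/35  (sign +1)
sum: t=0:+1/96 = 1/96
3j²(2 2 4; 0 -2 2) = Δ·Π!·Σ² = 1/42  (sign +1)
combine: 4πI² = 225·2/35·1/42 = 15/49
take √, sign +1: I = 0.15607835

0.156078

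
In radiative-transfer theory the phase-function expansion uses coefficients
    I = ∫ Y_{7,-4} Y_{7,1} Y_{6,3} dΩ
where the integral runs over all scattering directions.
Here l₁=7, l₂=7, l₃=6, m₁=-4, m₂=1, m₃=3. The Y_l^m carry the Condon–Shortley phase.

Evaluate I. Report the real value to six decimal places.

-0.108019

Rules hold: Σm=0, L=20 even, 0≤6≤14.
N = 15·15·13 = 2925
Δ = 8!·6!·6!/21! = 1/2444321880
Racah Σ t=1..7: t=1:−1/2612736000 t=2:+1/20736000 t=3:−1/1658880 t=4:+1/746496 t=5:−1/1658880 t=6:+1/20736000 t=7:−1/2612736000 = 1/4354560
⇒ 3j(7 7 6; 0 0 0)² = 1000/138567, sgn +1
Racah Σ t=5..8: t=5:−1/18662400 t=6:+1/8294400 t=7:−1/29030400 t=8:+1/1045094400 = 1/29859840
⇒ 3j(7 7 6; -4 1 3)² = 175/25194, sgn -1
4πI² = N·(3j₀)²·(3jₘ)² = 2187500/14919047
I = -1·√(0.146625/4π) = -0.10801860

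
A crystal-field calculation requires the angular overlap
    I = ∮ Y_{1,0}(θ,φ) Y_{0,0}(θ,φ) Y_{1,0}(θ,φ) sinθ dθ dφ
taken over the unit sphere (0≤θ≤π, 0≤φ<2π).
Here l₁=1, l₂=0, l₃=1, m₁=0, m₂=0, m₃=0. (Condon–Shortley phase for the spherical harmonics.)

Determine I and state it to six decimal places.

m-sum 0 ✓  L=2 even ✓  1≤1≤1 ✓
Π(2lᵢ+1) = 3×1×3 = 9
triangle coeff Δ(1,0,1) = 1/3
Σ_t [0,0]: t=0:+1/1 = 1/1
(3j)²=1/3 [(1 0 1; 0 0 0)], sign=-1
(m-triple is (0,0,0) — same symbol as above.)
⇒ 4πI² = 1/1
I = (+1)√(1/1/(4π)) = 0.28209479

0.282095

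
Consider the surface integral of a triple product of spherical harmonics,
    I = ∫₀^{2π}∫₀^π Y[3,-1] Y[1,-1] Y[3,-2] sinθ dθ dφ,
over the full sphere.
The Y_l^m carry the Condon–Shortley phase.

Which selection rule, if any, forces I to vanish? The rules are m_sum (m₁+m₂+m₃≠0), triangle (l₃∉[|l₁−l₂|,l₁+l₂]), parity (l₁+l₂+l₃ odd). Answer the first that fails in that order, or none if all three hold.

m_sum

Σmᵢ = -4  ✗
l₃∈[|l₁−l₂|,l₁+l₂]=[2,4], have l₃=3
Σlᵢ = 7 ⇒ odd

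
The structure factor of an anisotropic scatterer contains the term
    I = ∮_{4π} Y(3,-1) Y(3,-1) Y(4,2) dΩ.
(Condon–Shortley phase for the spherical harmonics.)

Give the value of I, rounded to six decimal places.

0.162193

m-sum 0 ✓  L=10 even ✓  0≤4≤6 ✓
Π(2lᵢ+1) = 7×7×9 = 441
triangle coeff Δ(3,3,4) = 1/34650
Σ_t [0,2]: t=0:+1/72 t=1:−1/16 t=2:+1/72 = -5/144
(3j)²=2/77 [(3 3 4; 0 0 0)], sign=-1
Σ_t [0,2]: t=0:+1/192 t=1:−1/36 t=2:+1/192 = -5/288
(3j)²=20/693 [(3 3 4; -1 -1 2)], sign=-1
⇒ 4πI² = 40/121
I = (+1)√(40/121/(4π)) = 0.16219310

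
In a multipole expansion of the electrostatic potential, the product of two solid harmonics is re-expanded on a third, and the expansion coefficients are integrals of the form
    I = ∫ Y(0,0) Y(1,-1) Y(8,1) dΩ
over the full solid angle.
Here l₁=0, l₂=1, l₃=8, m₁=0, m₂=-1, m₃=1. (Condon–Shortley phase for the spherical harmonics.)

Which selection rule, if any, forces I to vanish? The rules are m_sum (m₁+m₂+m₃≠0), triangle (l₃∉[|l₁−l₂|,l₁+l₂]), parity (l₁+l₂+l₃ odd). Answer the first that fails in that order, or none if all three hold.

azimuthal sum: 0 − 1 + 1 = 0  ✓
1 ≤ 8 ≤ 1 (triangle on l)  ✗
L = 0 + 1 + 8 = 9 (odd)

triangle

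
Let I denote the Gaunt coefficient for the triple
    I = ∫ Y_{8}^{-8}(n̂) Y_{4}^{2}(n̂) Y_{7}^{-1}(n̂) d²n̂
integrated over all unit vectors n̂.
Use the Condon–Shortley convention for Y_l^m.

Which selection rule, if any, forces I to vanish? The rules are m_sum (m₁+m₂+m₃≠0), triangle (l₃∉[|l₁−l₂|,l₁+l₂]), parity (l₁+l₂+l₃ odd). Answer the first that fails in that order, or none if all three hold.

m_sum

Σmᵢ = -7  ✗
l₃∈[|l₁−l₂|,l₁+l₂]=[4,12], have l₃=7
Σlᵢ = 19 ⇒ odd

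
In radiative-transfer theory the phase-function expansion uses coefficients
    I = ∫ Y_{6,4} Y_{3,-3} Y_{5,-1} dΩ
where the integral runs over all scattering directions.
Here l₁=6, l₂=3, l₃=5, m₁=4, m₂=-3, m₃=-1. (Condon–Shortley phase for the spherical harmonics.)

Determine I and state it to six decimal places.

-0.190675

Rules hold: Σm=0, L=14 even, 3≤5≤9.
N = 13·7·11 = 1001
Δ = 4!·8!·2!/15! = 1/675675
Racah Σ t=1..3: t=1:−1/8640 t=2:+1/2304 t=3:−1/8640 = 7/34560
⇒ 3j(6 3 5; 0 0 0)² = 7/429, sgn -1
Racah Σ t=0..0: t=0:+1/69120 = 1/69120
⇒ 3j(6 3 5; 4 -3 -1)² = 4/143, sgn +1
4πI² = N·(3j₀)²·(3jₘ)² = 196/429
I = -1·√(0.456876/4π) = -0.19067531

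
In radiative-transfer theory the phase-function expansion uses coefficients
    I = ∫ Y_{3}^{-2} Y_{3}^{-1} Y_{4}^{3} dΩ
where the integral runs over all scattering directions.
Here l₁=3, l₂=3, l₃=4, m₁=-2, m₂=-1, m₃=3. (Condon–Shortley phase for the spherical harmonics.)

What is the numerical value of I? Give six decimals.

-0.095955

Rules hold: Σm=0, L=10 even, 0≤4≤6.
N = 7·7·9 = 441
Δ = 2!·4!·4!/11! = 1/34650
Racah Σ t=0..2: t=0:+1/72 t=1:−1/16 t=2:+1/72 = -5/144
⇒ 3j(3 3 4; 0 0 0)² = 2/77, sgn -1
Racah Σ t=1..2: t=1:−1/144 t=2:+1/288 = -1/288
⇒ 3j(3 3 4; -2 -1 3)² = 1/99, sgn +1
4πI² = N·(3j₀)²·(3jₘ)² = 14/121
I = -1·√(0.115702/4π) = -0.09595473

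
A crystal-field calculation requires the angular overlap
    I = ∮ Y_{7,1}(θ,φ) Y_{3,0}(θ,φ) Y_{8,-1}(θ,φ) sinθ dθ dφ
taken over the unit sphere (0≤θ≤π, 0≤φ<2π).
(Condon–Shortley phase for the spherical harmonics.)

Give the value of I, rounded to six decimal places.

m-sum 0 ✓  L=18 even ✓  4≤8≤10 ✓
Π(2lᵢ+1) = 15×7×17 = 1785
triangle coeff Δ(7,3,8) = 1/5290740
Σ_t [0,2]: t=0:+1/7257600 t=1:−1/2073600 t=2:+1/7257600 = -1/4838400
(3j)²=252/20995 [(7 3 8; 0 0 0)], sign=-1
Σ_t [0,2]: t=0:+1/6220800 t=1:−1/2419200 t=2:+1/11612160 = -29/174182400
(3j)²=841/83980 [(7 3 8; 1 0 -1)], sign=+1
⇒ 4πI² = 1112643/5185765
I = (-1)√(1112643/5185765/(4π)) = -0.13066720

-0.130667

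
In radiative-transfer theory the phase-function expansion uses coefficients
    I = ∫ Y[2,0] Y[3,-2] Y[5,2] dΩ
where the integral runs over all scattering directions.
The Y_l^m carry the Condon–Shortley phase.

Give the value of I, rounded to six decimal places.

m-sum 0 ✓  L=10 even ✓  1≤5≤5 ✓
Π(2lᵢ+1) = 5×7×11 = 385
triangle coeff Δ(2,3,5) = 1/2310
Σ_t [0,0]: t=0:+1/144 = 1/144
(3j)²=10/231 [(2 3 5; 0 0 0)], sign=-1
Σ_t [0,0]: t=0:+1/480 = 1/480
(3j)²=3/110 [(2 3 5; 0 -2 2)], sign=-1
⇒ 4πI² = 5/11
I = (+1)√(5/11/(4π)) = 0.19018827

0.190188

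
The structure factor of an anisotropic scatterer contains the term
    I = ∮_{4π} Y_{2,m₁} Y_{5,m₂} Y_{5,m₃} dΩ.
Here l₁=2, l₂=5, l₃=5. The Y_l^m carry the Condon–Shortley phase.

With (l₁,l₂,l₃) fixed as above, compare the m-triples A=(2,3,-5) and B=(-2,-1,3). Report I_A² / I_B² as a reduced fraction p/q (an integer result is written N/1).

Same 2,5,5: normalisation and zero-m 3j drop out of the ratio.
A: Δ: 2! 2! 8! / 13! → 1/38610; sum: t=0:+1/161280 = 1/161280; 3j²(2 5 5; 2 3 -5) = Δ·Π!·Σ² = 1/143  (sign +1)
B: Δ: 2! 2! 8! / 13! → 1/38610; sum: t=2:+1/5760 = 1/5760; 3j²(2 5 5; -2 -1 3) = Δ·Π!·Σ² = 56/2145  (sign +1)
I_A²/I_B² = (1/143)/(56/2145) = 15/56

15/56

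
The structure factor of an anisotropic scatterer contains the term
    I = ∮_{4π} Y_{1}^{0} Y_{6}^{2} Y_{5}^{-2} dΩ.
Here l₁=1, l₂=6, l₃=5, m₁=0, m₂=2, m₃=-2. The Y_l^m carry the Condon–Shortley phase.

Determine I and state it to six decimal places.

Checks pass: Σm=0; 12 even; l₃=5∈[5,7].
(2·1+1)(2·6+1)(2·5+1) = 429
Δ: 2! 0! 10! / 13! → 1/858
sum: t=1:−1/14400 = -1/14400
3j²(1 6 5; 0 0 0) = Δ·Π!·Σ² = 6/143  (sign +1)
sum: t=1:−1/30240 = -1/30240
3j²(1 6 5; 0 2 -2) = Δ·Π!·Σ² = 16/429  (sign +1)
combine: 4πI² = 429·6/143·16/429 = 96/143
take √, sign +1: I = 0.23113338

0.231133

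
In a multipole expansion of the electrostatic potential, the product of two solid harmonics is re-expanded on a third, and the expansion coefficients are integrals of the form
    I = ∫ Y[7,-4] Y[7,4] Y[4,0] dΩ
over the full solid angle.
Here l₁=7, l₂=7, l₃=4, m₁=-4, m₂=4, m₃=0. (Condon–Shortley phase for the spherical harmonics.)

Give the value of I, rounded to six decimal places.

-0.116089

Checks pass: Σm=0; 18 even; l₃=4∈[0,14].
(2·7+1)(2·7+1)(2·4+1) = 2025
Δ: 10! 4! 4! / 19! → 1/58198140
sum: t=3:−1/17418240 t=4:+1/622080 t=5:−1/230400 t=6:+1/622080 t=7:−1/17418240 = -1/806400
3j²(7 7 4; 0 0 0) = Δ·Π!·Σ² = 2268/230945  (sign -1)
sum: t=7:−1/17418240 t=8:+1/2903040 t=9:−1/5806080 t=10:+1/130636800 = 1/8164800
3j²(7 7 4; -4 4 0) = Δ·Π!·Σ² = 11264/1322685  (sign +1)
combine: 4πI² = 2025·2268/230945·11264/1322685 = 2985984/17631601
take √, sign -1: I = -0.11608950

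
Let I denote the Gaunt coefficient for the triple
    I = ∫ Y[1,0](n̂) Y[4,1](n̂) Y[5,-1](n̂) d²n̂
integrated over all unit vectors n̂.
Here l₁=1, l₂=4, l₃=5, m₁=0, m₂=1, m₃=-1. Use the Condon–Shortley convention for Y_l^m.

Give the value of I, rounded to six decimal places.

Checks pass: Σm=0; 10 even; l₃=5∈[3,5].
(2·1+1)(2·4+1)(2·5+1) = 297
Δ: 0! 2! 8! / 11! → 1/495
sum: t=0:+1/576 = 1/576
3j²(1 4 5; 0 0 0) = Δ·Π!·Σ² = 5/99  (sign -1)
sum: t=0:+1/720 = 1/720
3j²(1 4 5; 0 1 -1) = Δ·Π!·Σ² = 8/165  (sign +1)
combine: 4πI² = 297·5/99·8/165 = 8/11
take √, sign -1: I = -0.24057125

-0.240571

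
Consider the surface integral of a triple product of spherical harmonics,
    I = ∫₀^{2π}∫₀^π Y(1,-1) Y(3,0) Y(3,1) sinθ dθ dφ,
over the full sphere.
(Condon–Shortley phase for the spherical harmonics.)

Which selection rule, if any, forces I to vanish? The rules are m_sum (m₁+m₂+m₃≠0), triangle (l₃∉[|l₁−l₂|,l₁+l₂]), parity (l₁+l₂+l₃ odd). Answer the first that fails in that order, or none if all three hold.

m₁+m₂+m₃ = -1 + 0 + 1 = 0  ✓
triangle: |1−3|=2 ≤ l₃=3 ≤ 1+3=4  ✓
parity: l₁+l₂+l₃ = 7 is odd  ✗

parity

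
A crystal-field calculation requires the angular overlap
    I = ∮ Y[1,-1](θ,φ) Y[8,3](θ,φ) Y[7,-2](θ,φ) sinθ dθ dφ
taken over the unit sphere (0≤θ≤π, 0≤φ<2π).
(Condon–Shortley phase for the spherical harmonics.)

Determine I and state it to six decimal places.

-0.226917

Checks pass: Σm=0; 16 even; l₃=7∈[7,9].
(2·1+1)(2·8+1)(2·7+1) = 765
Δ: 2! 0! 14! / 17! → 1/2040
sum: t=1:−1/25401600 = -1/25401600
3j²(1 8 7; 0 0 0) = Δ·Π!·Σ² = 8/255  (sign +1)
sum: t=2:+1/87091200 = 1/87091200
3j²(1 8 7; -1 3 -2) = Δ·Π!·Σ² = 11/408  (sign -1)
combine: 4πI² = 765·8/255·11/408 = 11/17
take √, sign -1: I = -0.22691696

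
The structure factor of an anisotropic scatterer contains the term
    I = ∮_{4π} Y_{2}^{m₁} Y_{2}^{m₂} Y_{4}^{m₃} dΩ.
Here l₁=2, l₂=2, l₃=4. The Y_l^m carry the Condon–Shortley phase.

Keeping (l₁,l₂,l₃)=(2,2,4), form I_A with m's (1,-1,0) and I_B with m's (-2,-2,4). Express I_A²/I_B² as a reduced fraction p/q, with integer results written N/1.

8/35

Same 2,2,4: normalisation and zero-m 3j drop out of the ratio.
A: Δ: 0! 4! 4! / 9! → 1/630; sum: t=0:+1/36 = 1/36; 3j²(2 2 4; 1 -1 0) = Δ·Π!·Σ² = 8/315  (sign +1)
B: Δ: 0! 4! 4! / 9! → 1/630; sum: t=0:+1/576 = 1/576; 3j²(2 2 4; -2 -2 4) = Δ·Π!·Σ² = 1/9  (sign +1)
I_A²/I_B² = (8/315)/(1/9) = 8/35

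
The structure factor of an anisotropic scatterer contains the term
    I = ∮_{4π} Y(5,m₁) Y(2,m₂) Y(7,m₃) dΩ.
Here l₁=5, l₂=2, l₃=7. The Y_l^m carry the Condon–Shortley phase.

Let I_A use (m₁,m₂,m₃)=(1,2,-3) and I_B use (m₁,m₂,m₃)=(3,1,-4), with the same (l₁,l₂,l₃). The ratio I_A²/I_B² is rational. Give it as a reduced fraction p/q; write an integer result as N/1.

Same 5,2,7: normalisation and zero-m 3j drop out of the ratio.
A: Δ: 0! 10! 4! / 15! → 1/15015; sum: t=0:+1/414720 = 1/414720; 3j²(5 2 7; 1 2 -3) = Δ·Π!·Σ² = 2/143  (sign +1)
B: Δ: 0! 10! 4! / 15! → 1/15015; sum: t=0:+1/483840 = 1/483840; 3j²(5 2 7; 3 1 -4) = Δ·Π!·Σ² = 3/91  (sign -1)
I_A²/I_B² = (2/143)/(3/91) = 14/33

14/33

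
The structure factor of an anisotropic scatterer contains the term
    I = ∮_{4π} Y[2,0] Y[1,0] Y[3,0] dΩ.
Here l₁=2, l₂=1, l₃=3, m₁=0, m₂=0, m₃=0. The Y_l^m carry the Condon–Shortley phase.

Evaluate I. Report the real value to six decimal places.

Rules hold: Σm=0, L=6 even, 1≤3≤3.
N = 5·3·7 = 105
Δ = 0!·4!·2!/7! = 1/105
Racah Σ t=0..0: t=0:+1/4 = 1/4
⇒ 3j(2 1 3; 0 0 0)² = 3/35, sgn -1
(m-triple is (0,0,0) — same symbol as above.)
4πI² = N·(3j₀)²·(3jₘ)² = 27/35
I = +1·√(0.771429/4π) = 0.24776670

0.247767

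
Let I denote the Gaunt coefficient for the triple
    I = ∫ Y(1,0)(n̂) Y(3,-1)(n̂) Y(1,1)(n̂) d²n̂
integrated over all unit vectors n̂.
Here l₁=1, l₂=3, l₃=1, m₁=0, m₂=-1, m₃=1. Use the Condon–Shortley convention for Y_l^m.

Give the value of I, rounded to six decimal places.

|1−3|≤1≤1+3 violated ⇒ I = 0

0.000000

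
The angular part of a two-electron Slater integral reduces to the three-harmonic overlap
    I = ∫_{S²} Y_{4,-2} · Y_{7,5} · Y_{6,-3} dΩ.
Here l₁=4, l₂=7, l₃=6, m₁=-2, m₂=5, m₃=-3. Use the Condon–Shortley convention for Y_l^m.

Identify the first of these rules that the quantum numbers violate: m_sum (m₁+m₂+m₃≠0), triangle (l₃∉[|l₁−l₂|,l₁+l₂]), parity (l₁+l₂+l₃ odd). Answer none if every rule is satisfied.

parity

azimuthal sum: -2 + 5 − 3 = 0  ✓
3 ≤ 6 ≤ 11 (triangle on l)  ✓
L = 4 + 7 + 6 = 17 (odd)  ✗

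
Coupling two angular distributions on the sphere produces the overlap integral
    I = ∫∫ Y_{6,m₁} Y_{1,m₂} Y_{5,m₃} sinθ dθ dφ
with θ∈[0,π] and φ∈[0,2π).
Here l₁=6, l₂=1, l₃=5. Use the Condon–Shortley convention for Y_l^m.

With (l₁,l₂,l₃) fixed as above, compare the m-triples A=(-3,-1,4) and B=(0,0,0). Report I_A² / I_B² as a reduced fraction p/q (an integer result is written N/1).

Same 6,1,5: normalisation and zero-m 3j drop out of the ratio.
A: Δ: 2! 10! 0! / 13! → 1/858; sum: t=0:+1/725760 = 1/725760; 3j²(6 1 5; -3 -1 4) = Δ·Π!·Σ² = 1/286  (sign -1)
B: Δ: 2! 10! 0! / 13! → 1/858; sum: t=1:−1/14400 = -1/14400; 3j²(6 1 5; 0 0 0) = Δ·Π!·Σ² = 6/143  (sign +1)
I_A²/I_B² = (1/286)/(6/143) = 1/12

1/12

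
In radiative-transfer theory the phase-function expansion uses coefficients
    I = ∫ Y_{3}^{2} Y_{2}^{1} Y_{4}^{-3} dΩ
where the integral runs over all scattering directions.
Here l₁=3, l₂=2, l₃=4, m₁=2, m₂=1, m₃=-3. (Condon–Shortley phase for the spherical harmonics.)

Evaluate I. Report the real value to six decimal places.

l₁+l₂+l₃=9 is odd: 3j(l;000)=0 ⇒ I=0

0.000000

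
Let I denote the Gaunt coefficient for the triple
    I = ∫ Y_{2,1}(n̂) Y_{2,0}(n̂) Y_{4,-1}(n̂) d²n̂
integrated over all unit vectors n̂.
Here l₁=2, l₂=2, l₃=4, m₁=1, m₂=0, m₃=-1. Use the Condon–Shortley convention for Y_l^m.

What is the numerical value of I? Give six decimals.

-0.220728

m-sum 0 ✓  L=8 even ✓  0≤4≤4 ✓
Π(2lᵢ+1) = 5×5×9 = 225
triangle coeff Δ(2,2,4) = 1/630
Σ_t [0,0]: t=0:+1/16 = 1/16
(3j)²=2/35 [(2 2 4; 0 0 0)], sign=+1
Σ_t [0,0]: t=0:+1/24 = 1/24
(3j)²=1/21 [(2 2 4; 1 0 -1)], sign=-1
⇒ 4πI² = 30/49
I = (-1)√(30/49/(4π)) = -0.22072812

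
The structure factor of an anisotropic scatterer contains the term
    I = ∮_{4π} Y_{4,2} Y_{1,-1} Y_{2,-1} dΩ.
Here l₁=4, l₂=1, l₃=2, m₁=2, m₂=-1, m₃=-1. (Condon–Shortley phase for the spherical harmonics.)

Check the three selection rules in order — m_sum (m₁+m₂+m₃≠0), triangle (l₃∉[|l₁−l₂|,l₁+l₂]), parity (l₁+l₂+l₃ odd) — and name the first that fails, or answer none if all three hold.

azimuthal sum: 2 − 1 − 1 = 0  ✓
3 ≤ 2 ≤ 5 (triangle on l)  ✗
L = 4 + 1 + 2 = 7 (odd)

triangle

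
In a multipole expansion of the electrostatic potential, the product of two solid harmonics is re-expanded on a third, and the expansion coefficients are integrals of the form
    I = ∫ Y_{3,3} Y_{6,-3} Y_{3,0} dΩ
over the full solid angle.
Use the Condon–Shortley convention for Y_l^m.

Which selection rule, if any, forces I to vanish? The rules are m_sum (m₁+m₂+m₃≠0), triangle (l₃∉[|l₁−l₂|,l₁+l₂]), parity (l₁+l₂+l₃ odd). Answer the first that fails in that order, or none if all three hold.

none

m₁+m₂+m₃ = 3 − 3 + 0 = 0  ✓
triangle: |3−6|=3 ≤ l₃=3 ≤ 3+6=9  ✓
parity: l₁+l₂+l₃ = 12 is even  ✓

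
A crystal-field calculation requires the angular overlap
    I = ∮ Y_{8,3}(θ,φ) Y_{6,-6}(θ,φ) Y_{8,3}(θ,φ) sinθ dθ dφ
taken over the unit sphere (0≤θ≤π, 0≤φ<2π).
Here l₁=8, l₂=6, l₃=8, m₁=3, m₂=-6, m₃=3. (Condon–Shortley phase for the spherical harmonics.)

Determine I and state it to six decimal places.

0.163267

Checks pass: Σm=0; 22 even; l₃=8∈[2,14].
(2·8+1)(2·6+1)(2·8+1) = 3757
Δ: 6! 10! 6! / 23! → 1/13742520792
sum: t=0:+1/41803776000 t=1:−1/435456000 t=2:+1/39813120 t=3:−1/18662400 t=4:+1/39813120 t=5:−1/435456000 t=6:+1/41803776000 = -11/1393459200
3j²(8 6 8; 0 0 0) = Δ·Π!·Σ² = 600/96577  (sign -1)
sum: t=0:+1/7464960000 = 1/7464960000
3j²(8 6 8; 3 -6 3) = Δ·Π!·Σ² = 1386/96577  (sign -1)
combine: 4πI² = 3757·600/96577·1386/96577 = 831600/2482597
take √, sign +1: I = 0.16326729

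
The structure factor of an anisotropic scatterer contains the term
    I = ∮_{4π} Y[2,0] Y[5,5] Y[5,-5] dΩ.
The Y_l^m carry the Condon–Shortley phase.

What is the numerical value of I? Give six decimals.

Rules hold: Σm=0, L=12 even, 3≤5≤7.
N = 5·11·11 = 605
Δ = 2!·2!·8!/13! = 1/38610
Racah Σ t=0..2: t=0:+1/2880 t=1:−1/576 t=2:+1/2880 = -1/960
⇒ 3j(2 5 5; 0 0 0)² = 10/429, sgn +1
Racah Σ t=2..2: t=2:+1/161280 = 1/161280
⇒ 3j(2 5 5; 0 5 -5)² = 15/286, sgn +1
4πI² = N·(3j₀)²·(3jₘ)² = 125/169
I = +1·√(0.739645/4π) = 0.24260890

0.242609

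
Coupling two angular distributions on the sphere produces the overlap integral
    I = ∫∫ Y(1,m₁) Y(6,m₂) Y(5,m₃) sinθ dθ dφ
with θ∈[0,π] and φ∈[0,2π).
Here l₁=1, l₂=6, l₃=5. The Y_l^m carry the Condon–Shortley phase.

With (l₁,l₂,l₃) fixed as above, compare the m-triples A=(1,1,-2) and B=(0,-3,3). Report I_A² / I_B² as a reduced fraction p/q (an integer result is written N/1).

10/27

Shared (l₁,l₂,l₃)=(1,6,5): N and (l;000)² cancel in I_A²/I_B².
A: Δ = 2!·0!·10!/13! = 1/858; Racah Σ t=0..0: t=0:+1/60480 = 1/60480; ⇒ 3j(1 6 5; 1 1 -2)² = 5/429, sgn -1
B: Δ = 2!·0!·10!/13! = 1/858; Racah Σ t=1..1: t=1:−1/80640 = -1/80640; ⇒ 3j(1 6 5; 0 -3 3)² = 9/286, sgn -1
I_A²/I_B² = (5/429)/(9/286) = 10/27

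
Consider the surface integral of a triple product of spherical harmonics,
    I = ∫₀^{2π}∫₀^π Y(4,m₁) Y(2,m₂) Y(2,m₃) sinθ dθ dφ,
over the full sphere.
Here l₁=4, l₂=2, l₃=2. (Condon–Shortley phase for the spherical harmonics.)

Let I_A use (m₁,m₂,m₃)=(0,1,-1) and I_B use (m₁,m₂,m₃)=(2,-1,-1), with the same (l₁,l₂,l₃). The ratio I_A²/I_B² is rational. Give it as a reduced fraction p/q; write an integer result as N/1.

2/5

Shared (l₁,l₂,l₃)=(4,2,2): N and (l;000)² cancel in I_A²/I_B².
A: Δ = 4!·4!·0!/9! = 1/630; Racah Σ t=3..3: t=3:−1/36 = -1/36; ⇒ 3j(4 2 2; 0 1 -1)² = 8/315, sgn +1
B: Δ = 4!·4!·0!/9! = 1/630; Racah Σ t=1..1: t=1:−1/36 = -1/36; ⇒ 3j(4 2 2; 2 -1 -1)² = 4/63, sgn +1
I_A²/I_B² = (8/315)/(4/63) = 2/5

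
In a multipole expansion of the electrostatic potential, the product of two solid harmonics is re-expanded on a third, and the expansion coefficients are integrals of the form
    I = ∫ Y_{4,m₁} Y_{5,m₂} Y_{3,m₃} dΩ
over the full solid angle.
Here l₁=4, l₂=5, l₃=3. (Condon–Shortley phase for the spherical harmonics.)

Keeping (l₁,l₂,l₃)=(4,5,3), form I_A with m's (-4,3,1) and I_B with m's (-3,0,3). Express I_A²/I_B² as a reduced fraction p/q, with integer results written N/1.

224/75

l's match ⇒ only the (l;m) 3-j factors differ between A and B.
A: triangle coeff Δ(4,5,3) = 1/180180; Σ_t [6,6]: t=6:+1/5760 = 1/5760; (3j)²=56/2145 [(4 5 3; -4 3 1)], sign=+1
B: triangle coeff Δ(4,5,3) = 1/180180; Σ_t [5,5]: t=5:−1/5760 = -1/5760; (3j)²=5/572 [(4 5 3; -3 0 3)], sign=-1
I_A²/I_B² = (56/2145)/(5/572) = 224/75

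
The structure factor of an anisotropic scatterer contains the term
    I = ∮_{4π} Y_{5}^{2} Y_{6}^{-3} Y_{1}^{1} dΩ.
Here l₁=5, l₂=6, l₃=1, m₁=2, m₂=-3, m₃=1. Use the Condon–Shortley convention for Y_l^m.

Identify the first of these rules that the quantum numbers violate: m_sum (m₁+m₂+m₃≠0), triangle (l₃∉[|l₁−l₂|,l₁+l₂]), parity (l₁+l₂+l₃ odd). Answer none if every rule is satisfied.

none

Σmᵢ = 0  ✓
l₃∈[|l₁−l₂|,l₁+l₂]=[1,11], have l₃=1  ✓
Σlᵢ = 12 ⇒ even  ✓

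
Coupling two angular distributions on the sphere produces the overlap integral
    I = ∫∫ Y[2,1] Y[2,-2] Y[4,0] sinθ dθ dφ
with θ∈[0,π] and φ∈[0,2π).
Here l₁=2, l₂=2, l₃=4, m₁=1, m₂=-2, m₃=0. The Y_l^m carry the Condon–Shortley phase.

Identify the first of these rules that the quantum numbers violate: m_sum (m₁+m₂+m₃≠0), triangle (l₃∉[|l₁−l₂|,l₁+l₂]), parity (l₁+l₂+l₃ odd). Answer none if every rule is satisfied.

Σmᵢ = -1  ✗
l₃∈[|l₁−l₂|,l₁+l₂]=[0,4], have l₃=4
Σlᵢ = 8 ⇒ even

m_sum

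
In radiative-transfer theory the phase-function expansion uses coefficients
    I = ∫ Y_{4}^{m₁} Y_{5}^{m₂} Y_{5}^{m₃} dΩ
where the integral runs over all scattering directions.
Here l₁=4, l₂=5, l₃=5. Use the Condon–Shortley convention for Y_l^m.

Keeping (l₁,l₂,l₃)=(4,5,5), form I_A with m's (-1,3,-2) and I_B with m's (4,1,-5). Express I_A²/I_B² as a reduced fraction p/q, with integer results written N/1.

l's match ⇒ only the (l;m) 3-j factors differ between A and B.
A: triangle coeff Δ(4,5,5) = 1/3153150; Σ_t [2,4]: t=2:+1/17280 t=3:−1/2880 t=4:+1/6912 = -1/6912; (3j)²=5/429 [(4 5 5; -1 3 -2)], sign=+1
B: triangle coeff Δ(4,5,5) = 1/3153150; Σ_t [0,0]: t=0:+1/414720 = 1/414720; (3j)²=2/429 [(4 5 5; 4 1 -5)], sign=+1
I_A²/I_B² = (5/429)/(2/429) = 5/2

5/2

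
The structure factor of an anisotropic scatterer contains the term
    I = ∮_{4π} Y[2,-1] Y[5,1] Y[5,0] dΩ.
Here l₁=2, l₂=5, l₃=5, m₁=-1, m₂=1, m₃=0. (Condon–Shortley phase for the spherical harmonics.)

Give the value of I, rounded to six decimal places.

-0.036166

m-sum 0 ✓  L=12 even ✓  3≤5≤7 ✓
Π(2lᵢ+1) = 5×11×11 = 605
triangle coeff Δ(2,5,5) = 1/38610
Σ_t [0,2]: t=0:+1/2880 t=1:−1/576 t=2:+1/2880 = -1/960
(3j)²=10/429 [(2 5 5; 0 0 0)], sign=+1
Σ_t [1,2]: t=1:−1/1440 t=2:+1/1152 = 1/5760
(3j)²=1/858 [(2 5 5; -1 1 0)], sign=-1
⇒ 4πI² = 25/1521
I = (-1)√(25/1521/(4π)) = -0.03616600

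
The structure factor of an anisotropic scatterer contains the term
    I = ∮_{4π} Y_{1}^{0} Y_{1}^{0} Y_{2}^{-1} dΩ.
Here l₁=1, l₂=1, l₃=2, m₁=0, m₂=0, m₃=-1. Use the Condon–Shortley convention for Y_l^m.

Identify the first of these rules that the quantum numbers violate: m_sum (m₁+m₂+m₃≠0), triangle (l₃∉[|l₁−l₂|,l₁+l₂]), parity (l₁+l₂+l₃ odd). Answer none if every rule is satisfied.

m₁+m₂+m₃ = 0 + 0 − 1 = -1  ✗
triangle: |1−1|=0 ≤ l₃=2 ≤ 1+1=2
parity: l₁+l₂+l₃ = 4 is even

m_sum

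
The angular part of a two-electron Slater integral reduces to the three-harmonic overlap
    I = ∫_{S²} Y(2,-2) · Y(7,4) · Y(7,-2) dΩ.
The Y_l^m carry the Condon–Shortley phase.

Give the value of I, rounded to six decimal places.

Checks pass: Σm=0; 16 even; l₃=7∈[5,9].
(2·2+1)(2·7+1)(2·7+1) = 1125
Δ: 2! 2! 12! / 17! → 1/185640
sum: t=0:+1/2419200 t=1:−1/518400 t=2:+1/2419200 = -1/907200
3j²(2 7 7; 0 0 0) = Δ·Π!·Σ² = 56/3315  (sign +1)
sum: t=2:+1/8709120 = 1/8709120
3j²(2 7 7; -2 4 -2) = Δ·Π!·Σ² = 55/3094  (sign -1)
combine: 4πI² = 1125·56/3315·55/3094 = 16500/48841
take √, sign -1: I = -0.16396259

-0.163963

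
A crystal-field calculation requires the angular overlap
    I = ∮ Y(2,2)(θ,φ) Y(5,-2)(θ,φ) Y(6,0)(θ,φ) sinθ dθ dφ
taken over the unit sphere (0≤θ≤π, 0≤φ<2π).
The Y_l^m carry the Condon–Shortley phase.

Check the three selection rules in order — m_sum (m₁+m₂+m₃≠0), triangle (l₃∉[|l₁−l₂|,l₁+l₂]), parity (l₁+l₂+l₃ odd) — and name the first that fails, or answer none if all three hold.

Σmᵢ = 0  ✓
l₃∈[|l₁−l₂|,l₁+l₂]=[3,7], have l₃=6  ✓
Σlᵢ = 13 ⇒ odd  ✗

parity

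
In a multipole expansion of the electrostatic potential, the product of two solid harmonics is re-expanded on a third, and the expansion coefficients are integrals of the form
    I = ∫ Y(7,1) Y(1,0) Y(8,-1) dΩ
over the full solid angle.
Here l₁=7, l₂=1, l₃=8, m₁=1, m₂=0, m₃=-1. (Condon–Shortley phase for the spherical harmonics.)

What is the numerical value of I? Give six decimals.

m-sum 0 ✓  L=16 even ✓  6≤8≤8 ✓
Π(2lᵢ+1) = 15×3×17 = 765
triangle coeff Δ(7,1,8) = 1/2040
Σ_t [0,0]: t=0:+1/25401600 = 1/25401600
(3j)²=8/255 [(7 1 8; 0 0 0)], sign=+1
Σ_t [0,0]: t=0:+1/29030400 = 1/29030400
(3j)²=21/680 [(7 1 8; 1 0 -1)], sign=-1
⇒ 4πI² = 63/85
I = (-1)√(63/85/(4π)) = -0.24285994

-0.242860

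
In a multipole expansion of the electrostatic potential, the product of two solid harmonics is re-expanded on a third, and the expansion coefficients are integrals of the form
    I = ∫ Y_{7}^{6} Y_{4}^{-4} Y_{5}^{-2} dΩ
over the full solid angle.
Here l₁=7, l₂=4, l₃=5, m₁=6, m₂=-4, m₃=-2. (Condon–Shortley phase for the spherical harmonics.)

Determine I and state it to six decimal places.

-0.188638

Rules hold: Σm=0, L=16 even, 3≤5≤11.
N = 15·9·11 = 1485
Δ = 6!·8!·2!/17! = 1/6126120
Racah Σ t=2..4: t=2:+1/69120 t=3:−1/20736 t=4:+1/69120 = -1/51840
⇒ 3j(7 4 5; 0 0 0)² = 280/21879, sgn +1
Racah Σ t=0..0: t=0:+1/7257600 = 1/7257600
⇒ 3j(7 4 5; 6 -4 -2)² = 2/85, sgn -1
4πI² = N·(3j₀)²·(3jₘ)² = 1680/3757
I = -1·√(0.447165/4π) = -0.18863797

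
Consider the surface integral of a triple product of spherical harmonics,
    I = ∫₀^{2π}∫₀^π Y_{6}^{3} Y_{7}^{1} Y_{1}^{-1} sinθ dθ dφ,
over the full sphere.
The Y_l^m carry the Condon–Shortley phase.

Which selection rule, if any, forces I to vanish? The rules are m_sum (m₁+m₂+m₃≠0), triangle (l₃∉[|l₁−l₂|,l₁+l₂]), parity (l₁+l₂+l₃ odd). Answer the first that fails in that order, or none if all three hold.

Σmᵢ = 3  ✗
l₃∈[|l₁−l₂|,l₁+l₂]=[1,13], have l₃=1
Σlᵢ = 14 ⇒ even

m_sum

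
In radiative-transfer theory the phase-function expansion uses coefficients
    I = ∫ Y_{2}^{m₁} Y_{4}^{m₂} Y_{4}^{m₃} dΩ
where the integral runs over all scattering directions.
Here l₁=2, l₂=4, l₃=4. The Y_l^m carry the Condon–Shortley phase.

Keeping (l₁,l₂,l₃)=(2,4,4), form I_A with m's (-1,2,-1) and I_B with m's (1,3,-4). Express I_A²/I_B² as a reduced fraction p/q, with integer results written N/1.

81/196

Same 2,4,4: normalisation and zero-m 3j drop out of the ratio.
A: Δ: 2! 2! 6! / 11! → 1/13860; sum: t=1:−1/240 t=2:+1/96 = 1/160; 3j²(2 4 4; -1 2 -1) = Δ·Π!·Σ² = 27/1540  (sign -1)
B: Δ: 2! 2! 6! / 11! → 1/13860; sum: t=1:−1/1440 = -1/1440; 3j²(2 4 4; 1 3 -4) = Δ·Π!·Σ² = 7/165  (sign -1)
I_A²/I_B² = (27/1540)/(7/165) = 81/196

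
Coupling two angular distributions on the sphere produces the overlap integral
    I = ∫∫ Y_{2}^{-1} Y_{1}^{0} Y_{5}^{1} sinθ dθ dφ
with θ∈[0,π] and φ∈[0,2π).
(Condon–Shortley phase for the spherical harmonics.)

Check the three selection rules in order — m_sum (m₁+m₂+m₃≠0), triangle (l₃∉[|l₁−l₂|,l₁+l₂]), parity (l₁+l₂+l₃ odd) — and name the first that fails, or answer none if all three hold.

triangle

Σmᵢ = 0  ✓
l₃∈[|l₁−l₂|,l₁+l₂]=[1,3], have l₃=5  ✗
Σlᵢ = 8 ⇒ even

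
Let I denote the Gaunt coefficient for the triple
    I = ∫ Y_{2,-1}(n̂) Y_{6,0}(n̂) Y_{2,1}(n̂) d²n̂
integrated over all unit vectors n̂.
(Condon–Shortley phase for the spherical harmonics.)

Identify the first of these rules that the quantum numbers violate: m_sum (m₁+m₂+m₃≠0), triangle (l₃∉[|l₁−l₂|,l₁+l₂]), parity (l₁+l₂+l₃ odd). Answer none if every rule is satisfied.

triangle

Σmᵢ = 0  ✓
l₃∈[|l₁−l₂|,l₁+l₂]=[4,8], have l₃=2  ✗
Σlᵢ = 10 ⇒ even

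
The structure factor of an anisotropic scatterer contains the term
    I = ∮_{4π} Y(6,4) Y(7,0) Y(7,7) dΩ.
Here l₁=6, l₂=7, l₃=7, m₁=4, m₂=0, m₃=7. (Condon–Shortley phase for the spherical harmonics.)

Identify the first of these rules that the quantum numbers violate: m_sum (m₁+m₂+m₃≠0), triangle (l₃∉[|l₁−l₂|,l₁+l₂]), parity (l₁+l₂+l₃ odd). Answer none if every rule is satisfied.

azimuthal sum: 4 + 0 + 7 = 11  ✗
1 ≤ 7 ≤ 13 (triangle on l)
L = 6 + 7 + 7 = 20 (even)

m_sum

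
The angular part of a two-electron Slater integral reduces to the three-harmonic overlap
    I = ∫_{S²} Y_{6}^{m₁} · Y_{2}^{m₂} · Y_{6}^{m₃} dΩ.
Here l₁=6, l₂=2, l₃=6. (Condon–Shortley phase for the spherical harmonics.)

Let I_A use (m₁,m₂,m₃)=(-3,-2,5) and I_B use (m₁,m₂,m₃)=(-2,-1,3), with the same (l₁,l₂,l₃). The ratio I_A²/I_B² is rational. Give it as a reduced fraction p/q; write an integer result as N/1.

11/15

l's match ⇒ only the (l;m) 3-j factors differ between A and B.
A: triangle coeff Δ(6,2,6) = 1/90090; Σ_t [0,0]: t=0:+1/1451520 = 1/1451520; (3j)²=1/91 [(6 2 6; -3 -2 5)], sign=-1
B: triangle coeff Δ(6,2,6) = 1/90090; Σ_t [0,1]: t=0:+1/161280 t=1:−1/60480 = -1/96768; (3j)²=15/1001 [(6 2 6; -2 -1 3)], sign=+1
I_A²/I_B² = (1/91)/(15/1001) = 11/15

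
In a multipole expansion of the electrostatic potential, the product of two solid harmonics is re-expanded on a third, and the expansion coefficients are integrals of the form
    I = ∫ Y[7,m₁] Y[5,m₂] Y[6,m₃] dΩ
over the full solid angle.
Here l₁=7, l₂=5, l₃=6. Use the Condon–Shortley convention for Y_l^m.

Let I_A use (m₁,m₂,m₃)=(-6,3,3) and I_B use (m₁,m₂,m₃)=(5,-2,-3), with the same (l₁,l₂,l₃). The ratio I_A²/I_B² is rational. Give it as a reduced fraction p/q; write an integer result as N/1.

624/841

l's match ⇒ only the (l;m) 3-j factors differ between A and B.
A: triangle coeff Δ(7,5,6) = 1/174594420; Σ_t [5,6]: t=5:−1/29030400 t=6:+1/14515200 = 1/29030400; (3j)²=12/1615 [(7 5 6; -6 3 3)], sign=-1
B: triangle coeff Δ(7,5,6) = 1/174594420; Σ_t [0,2]: t=0:+1/6220800 t=1:−1/2419200 t=2:+1/11612160 = -29/174182400; (3j)²=841/83980 [(7 5 6; 5 -2 -3)], sign=+1
I_A²/I_B² = (12/1615)/(841/83980) = 624/841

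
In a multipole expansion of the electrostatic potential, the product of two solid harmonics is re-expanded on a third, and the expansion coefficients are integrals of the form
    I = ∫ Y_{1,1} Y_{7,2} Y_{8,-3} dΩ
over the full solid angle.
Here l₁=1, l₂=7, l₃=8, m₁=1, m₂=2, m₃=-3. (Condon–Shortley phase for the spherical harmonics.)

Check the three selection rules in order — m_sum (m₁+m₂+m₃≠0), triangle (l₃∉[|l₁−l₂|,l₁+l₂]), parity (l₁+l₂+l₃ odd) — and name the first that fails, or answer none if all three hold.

azimuthal sum: 1 + 2 − 3 = 0  ✓
6 ≤ 8 ≤ 8 (triangle on l)  ✓
L = 1 + 7 + 8 = 16 (even)  ✓

none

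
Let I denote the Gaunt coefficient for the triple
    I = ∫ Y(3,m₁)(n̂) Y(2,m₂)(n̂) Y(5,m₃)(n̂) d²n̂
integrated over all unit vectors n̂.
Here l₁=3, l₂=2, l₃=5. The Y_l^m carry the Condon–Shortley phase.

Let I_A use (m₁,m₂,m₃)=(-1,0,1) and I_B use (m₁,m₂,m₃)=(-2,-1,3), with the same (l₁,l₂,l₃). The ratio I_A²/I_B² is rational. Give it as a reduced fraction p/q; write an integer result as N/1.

l's match ⇒ only the (l;m) 3-j factors differ between A and B.
A: triangle coeff Δ(3,2,5) = 1/2310; Σ_t [0,0]: t=0:+1/192 = 1/192; (3j)²=3/77 [(3 2 5; -1 0 1)], sign=+1
B: triangle coeff Δ(3,2,5) = 1/2310; Σ_t [0,0]: t=0:+1/720 = 1/720; (3j)²=8/165 [(3 2 5; -2 -1 3)], sign=+1
I_A²/I_B² = (3/77)/(8/165) = 45/56

45/56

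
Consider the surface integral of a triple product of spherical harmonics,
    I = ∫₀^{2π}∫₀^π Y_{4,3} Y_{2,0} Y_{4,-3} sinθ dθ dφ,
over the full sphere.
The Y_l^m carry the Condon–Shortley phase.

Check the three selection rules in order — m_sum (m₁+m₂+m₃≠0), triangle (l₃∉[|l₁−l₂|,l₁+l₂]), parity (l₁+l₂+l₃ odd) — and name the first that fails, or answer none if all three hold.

Σmᵢ = 0  ✓
l₃∈[|l₁−l₂|,l₁+l₂]=[2,6], have l₃=4  ✓
Σlᵢ = 10 ⇒ even  ✓

none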